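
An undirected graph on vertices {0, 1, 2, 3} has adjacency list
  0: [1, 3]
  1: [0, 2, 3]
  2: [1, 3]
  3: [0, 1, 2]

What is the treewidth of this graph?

A width-2 tree decomposition is:
Bags: B1 = {1, 2, 3}  B2 = {0, 1, 3}
Tree: B1–B2
Every bag has size at most 3, so the width is 3 − 1 = 2 and tw(G) ≤ 2. Conversely, {0, 1, 3} is a clique of size 3, and the vertices of any clique must share a bag in every tree decomposition; so some bag has ≥ 3 vertices and tw(G) ≥ 2. Combining the bounds, tw(G) = 2.

2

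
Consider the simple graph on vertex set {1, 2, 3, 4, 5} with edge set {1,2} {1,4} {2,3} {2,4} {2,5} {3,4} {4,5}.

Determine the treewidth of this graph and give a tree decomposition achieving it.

Every bag has size at most 3, so the width is 3 − 1 = 2 and tw(G) ≤ 2. On the other hand G contains the 3-clique {1, 2, 4}. A clique must lie in a single bag of any decomposition, so no decomposition can have width below 2. Combining the bounds, tw(G) = 2.

Treewidth 2.
One optimal decomposition is:
Bags: B1 = {2, 4, 5}  B2 = {2, 3, 4}  B3 = {1, 2, 4}
Tree: B1–B2, B1–B3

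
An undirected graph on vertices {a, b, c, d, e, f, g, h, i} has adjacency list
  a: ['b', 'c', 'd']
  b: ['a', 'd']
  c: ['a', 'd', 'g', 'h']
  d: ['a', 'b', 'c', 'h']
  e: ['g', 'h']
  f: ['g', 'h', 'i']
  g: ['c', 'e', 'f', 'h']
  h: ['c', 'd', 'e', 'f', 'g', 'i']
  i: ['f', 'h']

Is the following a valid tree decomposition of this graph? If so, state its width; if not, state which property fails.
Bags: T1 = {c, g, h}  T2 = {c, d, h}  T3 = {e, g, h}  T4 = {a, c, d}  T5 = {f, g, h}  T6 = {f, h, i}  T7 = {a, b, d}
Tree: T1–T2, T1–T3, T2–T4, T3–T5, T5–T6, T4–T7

Yes; width 2.

Vertex coverage: the bags together contain {a, b, c, d, e, f, g, h, i}, the full vertex set. Edge coverage: each edge of G has both endpoints in at least one bag. Running intersection: for every vertex, the bags containing it form a connected subtree. All three properties hold, so this is a valid tree decomposition of width max|bag| − 1 = 2, and hence tw(G) ≤ 2.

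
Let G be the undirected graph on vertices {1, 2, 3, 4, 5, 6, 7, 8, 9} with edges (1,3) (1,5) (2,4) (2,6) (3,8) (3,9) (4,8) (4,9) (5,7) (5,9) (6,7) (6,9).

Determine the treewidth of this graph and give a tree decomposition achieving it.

Treewidth 3.
Bags: B1 = {1, 3, 5, 8}  B2 = {3, 5, 8, 9}  B3 = {4, 5, 8, 9}  B4 = {4, 5, 7, 9}  B5 = {4, 6, 7, 9}  B6 = {2, 4, 6, 7}
Tree: B1–B2, B2–B3, B3–B4, B4–B5, B5–B6

Each bag holds 4 vertices, so the decomposition has width 3, which upper-bounds the treewidth. For the lower bound: the 4 vertex sets {1,3,8}, {5}, {9}, {2,4,6,7} are disjoint, each induces a connected subgraph, and every pair is joined by at least one edge of G. Contracting each set to a single vertex therefore yields K_{4} as a minor, and since treewidth is minor-monotone, tw(G) ≥ tw(K_{4}) = 3. Combining the bounds, tw(G) = 3.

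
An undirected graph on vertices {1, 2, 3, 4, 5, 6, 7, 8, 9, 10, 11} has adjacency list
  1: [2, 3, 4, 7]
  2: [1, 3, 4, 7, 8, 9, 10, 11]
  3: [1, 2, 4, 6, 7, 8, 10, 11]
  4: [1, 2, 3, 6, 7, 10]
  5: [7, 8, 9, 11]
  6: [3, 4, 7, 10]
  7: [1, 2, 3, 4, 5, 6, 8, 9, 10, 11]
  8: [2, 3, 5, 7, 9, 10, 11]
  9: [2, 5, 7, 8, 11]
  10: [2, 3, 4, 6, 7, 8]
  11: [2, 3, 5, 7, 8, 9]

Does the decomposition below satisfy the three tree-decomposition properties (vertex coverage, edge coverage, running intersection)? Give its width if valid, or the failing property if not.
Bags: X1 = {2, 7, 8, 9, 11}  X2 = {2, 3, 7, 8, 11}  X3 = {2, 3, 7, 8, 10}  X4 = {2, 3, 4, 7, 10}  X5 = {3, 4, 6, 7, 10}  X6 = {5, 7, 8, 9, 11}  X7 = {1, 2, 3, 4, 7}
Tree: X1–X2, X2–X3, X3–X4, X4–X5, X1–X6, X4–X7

Yes; width 4.

Checking the three conditions: (i) the bags cover all of {1, 2, 3, 4, 5, 6, 7, 8, 9, 10, 11}; (ii) for each edge, some bag contains both endpoints; (iii) the bags containing any fixed vertex form a subtree. All hold, so the decomposition is valid with width 5 − 1 = 4.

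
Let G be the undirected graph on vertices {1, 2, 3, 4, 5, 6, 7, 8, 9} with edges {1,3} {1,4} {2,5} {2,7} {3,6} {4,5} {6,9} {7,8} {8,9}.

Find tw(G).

2

A width-2 tree decomposition is:
Bags: B1 = {1, 3, 4}  B2 = {3, 4, 6}  B3 = {4, 6, 9}  B4 = {4, 8, 9}  B5 = {4, 7, 8}  B6 = {2, 4, 7}  B7 = {2, 4, 5}
Tree: B1–B2, B2–B3, B3–B4, B4–B5, B5–B6, B6–B7
The largest bag has 3 vertices, giving width 2; this decomposition certifies tw(G) ≤ 2. For the lower bound, G contains the cycle 4–1–3–6–9–8–7–2–5–4, so G is not a forest; only forests have treewidth ≤ 1, hence tw(G) ≥ 2. Therefore the treewidth is 2.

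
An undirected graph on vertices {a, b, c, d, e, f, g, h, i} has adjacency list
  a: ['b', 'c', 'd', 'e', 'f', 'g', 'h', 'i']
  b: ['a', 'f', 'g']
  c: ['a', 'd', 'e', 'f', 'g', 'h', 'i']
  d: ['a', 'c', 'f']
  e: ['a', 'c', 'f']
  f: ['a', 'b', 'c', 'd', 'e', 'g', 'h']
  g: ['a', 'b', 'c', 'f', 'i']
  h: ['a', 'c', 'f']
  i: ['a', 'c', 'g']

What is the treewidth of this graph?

A width-3 tree decomposition is:
Bags: B1 = {a, c, f, h}  B2 = {a, c, d, f}  B3 = {a, c, f, g}  B4 = {a, c, g, i}  B5 = {a, b, f, g}  B6 = {a, c, e, f}
Tree: B1–B2, B1–B3, B3–B4, B3–B5, B3–B6
Each bag holds 4 vertices, so the decomposition has width 3, which upper-bounds the treewidth. Conversely, {a, c, d, f} is a clique of size 4, and the vertices of any clique must share a bag in every tree decomposition; so some bag has ≥ 4 vertices and tw(G) ≥ 3. Therefore the treewidth is 3.

3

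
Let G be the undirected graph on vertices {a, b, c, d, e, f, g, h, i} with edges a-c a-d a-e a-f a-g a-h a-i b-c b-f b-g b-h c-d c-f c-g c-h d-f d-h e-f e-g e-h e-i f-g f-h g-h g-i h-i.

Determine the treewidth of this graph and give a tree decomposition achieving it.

Treewidth 4.
One optimal decomposition is:
Bags: B1 = {a, c, f, g, h}  B2 = {b, c, f, g, h}  B3 = {a, e, f, g, h}  B4 = {a, c, d, f, h}  B5 = {a, e, g, h, i}
Tree: B1–B2, B1–B3, B1–B4, B3–B5

The largest bag has 5 vertices, giving width 4; this decomposition certifies tw(G) ≤ 4. Conversely, {a, c, d, f, h} is a clique of size 5, and the vertices of any clique must share a bag in every tree decomposition; so some bag has ≥ 5 vertices and tw(G) ≥ 4. Therefore the treewidth is 4.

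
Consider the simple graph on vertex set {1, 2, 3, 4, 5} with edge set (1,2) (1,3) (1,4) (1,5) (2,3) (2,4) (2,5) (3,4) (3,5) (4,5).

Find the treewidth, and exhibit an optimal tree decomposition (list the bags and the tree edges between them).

Treewidth 4.
One such decomposition:
Bags: B1 = {1, 2, 3, 4, 5}
Tree: (single bag)

With just one bag of size 5, the width is 5 − 1 = 4, so tw(G) ≤ 4. Conversely, {1, 2, 3, 4, 5} is a clique of size 5, and the vertices of any clique must share a bag in every tree decomposition; so some bag has ≥ 5 vertices and tw(G) ≥ 4. Combining the bounds, tw(G) = 4.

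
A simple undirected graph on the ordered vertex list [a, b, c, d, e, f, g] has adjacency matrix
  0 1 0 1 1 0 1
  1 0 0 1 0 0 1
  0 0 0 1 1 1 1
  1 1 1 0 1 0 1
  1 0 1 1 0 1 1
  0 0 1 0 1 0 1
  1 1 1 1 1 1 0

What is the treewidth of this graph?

A width-3 tree decomposition is:
Bags: B1 = {a, b, d, g}  B2 = {a, d, e, g}  B3 = {c, d, e, g}  B4 = {c, e, f, g}
Tree: B1–B2, B2–B3, B3–B4
Every bag has size at most 4, so the width is 4 − 1 = 3 and tw(G) ≤ 3. On the other hand G contains the 4-clique {c, d, e, g}. A clique must lie in a single bag of any decomposition, so no decomposition can have width below 3. Therefore the treewidth is 3.

3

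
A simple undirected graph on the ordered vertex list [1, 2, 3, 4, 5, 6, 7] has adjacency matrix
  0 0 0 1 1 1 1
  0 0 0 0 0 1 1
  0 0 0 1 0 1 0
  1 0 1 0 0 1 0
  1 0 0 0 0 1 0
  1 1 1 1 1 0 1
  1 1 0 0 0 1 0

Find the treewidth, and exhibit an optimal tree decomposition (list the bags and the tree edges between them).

Treewidth 2.
One optimal decomposition is:
Bags: B1 = {1, 6, 7}  B2 = {1, 4, 6}  B3 = {2, 6, 7}  B4 = {1, 5, 6}  B5 = {3, 4, 6}
Tree: B1–B2, B1–B3, B2–B4, B2–B5

The largest bag has 3 vertices, giving width 2; this decomposition certifies tw(G) ≤ 2. For the lower bound, the 3 vertices {1, 4, 6} are pairwise adjacent, and any tree decomposition puts a clique entirely inside one bag — forcing width ≥ 2. The upper and lower bounds meet at 2, so that is the treewidth.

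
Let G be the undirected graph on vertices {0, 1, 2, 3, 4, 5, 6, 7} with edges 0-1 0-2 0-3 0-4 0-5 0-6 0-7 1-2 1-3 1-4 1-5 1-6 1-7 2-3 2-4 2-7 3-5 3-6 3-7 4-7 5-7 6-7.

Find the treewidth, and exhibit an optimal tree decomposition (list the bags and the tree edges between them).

Treewidth 4.
One optimal decomposition is:
Bags: B1 = {0, 1, 3, 6, 7}  B2 = {0, 1, 2, 3, 7}  B3 = {0, 1, 3, 5, 7}  B4 = {0, 1, 2, 4, 7}
Tree: B1–B2, B2–B3, B2–B4

Every bag has size at most 5, so the width is 5 − 1 = 4 and tw(G) ≤ 4. For the lower bound, the 5 vertices {0, 1, 2, 3, 7} are pairwise adjacent, and any tree decomposition puts a clique entirely inside one bag — forcing width ≥ 4. Combining the bounds, tw(G) = 4.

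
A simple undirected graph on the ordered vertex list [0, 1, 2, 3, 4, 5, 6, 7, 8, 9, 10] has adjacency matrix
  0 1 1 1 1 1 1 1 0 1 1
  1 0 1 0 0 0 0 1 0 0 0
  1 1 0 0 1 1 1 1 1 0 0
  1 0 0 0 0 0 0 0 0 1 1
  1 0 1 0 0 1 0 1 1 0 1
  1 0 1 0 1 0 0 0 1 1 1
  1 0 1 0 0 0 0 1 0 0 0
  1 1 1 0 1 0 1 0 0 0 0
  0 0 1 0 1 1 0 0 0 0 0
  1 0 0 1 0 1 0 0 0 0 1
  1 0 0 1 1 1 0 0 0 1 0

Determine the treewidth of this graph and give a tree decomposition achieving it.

Treewidth 3.
One optimal decomposition is:
Bags: B1 = {0, 2, 4, 7}  B2 = {0, 2, 6, 7}  B3 = {0, 2, 4, 5}  B4 = {0, 4, 5, 10}  B5 = {0, 5, 9, 10}  B6 = {2, 4, 5, 8}  B7 = {0, 1, 2, 7}  B8 = {0, 3, 9, 10}
Tree: B1–B2, B1–B3, B3–B4, B4–B5, B3–B6, B2–B7, B5–B8

Each bag holds 4 vertices, so the decomposition has width 3, which upper-bounds the treewidth. Conversely, {0, 3, 9, 10} is a clique of size 4, and the vertices of any clique must share a bag in every tree decomposition; so some bag has ≥ 4 vertices and tw(G) ≥ 3. Combining the bounds, tw(G) = 3.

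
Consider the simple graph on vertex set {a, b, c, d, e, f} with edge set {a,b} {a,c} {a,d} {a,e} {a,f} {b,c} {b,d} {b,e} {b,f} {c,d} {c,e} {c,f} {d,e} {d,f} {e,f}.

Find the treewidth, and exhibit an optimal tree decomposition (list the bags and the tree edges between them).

Treewidth 5.
Bags: B1 = {a, b, c, d, e, f}
Tree: (single bag)

A single bag containing all 6 vertices is trivially a valid decomposition of width 5. On the other hand G contains the 6-clique {a, b, c, d, e, f}. A clique must lie in a single bag of any decomposition, so no decomposition can have width below 5. Therefore the treewidth is 5.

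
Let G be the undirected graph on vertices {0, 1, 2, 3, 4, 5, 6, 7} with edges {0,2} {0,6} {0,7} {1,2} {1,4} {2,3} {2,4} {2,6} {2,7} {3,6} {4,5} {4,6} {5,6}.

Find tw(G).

A width-2 tree decomposition is:
Bags: B1 = {0, 2, 6}  B2 = {2, 4, 6}  B3 = {0, 2, 7}  B4 = {1, 2, 4}  B5 = {4, 5, 6}  B6 = {2, 3, 6}
Tree: B1–B2, B1–B3, B2–B4, B2–B5, B2–B6
Each bag holds 3 vertices, so the decomposition has width 2, which upper-bounds the treewidth. On the other hand G contains the 3-clique {1, 2, 4}. A clique must lie in a single bag of any decomposition, so no decomposition can have width below 2. The upper and lower bounds meet at 2, so that is the treewidth.

2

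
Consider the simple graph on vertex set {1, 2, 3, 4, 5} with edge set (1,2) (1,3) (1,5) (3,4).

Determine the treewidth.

1

A width-1 tree decomposition is:
Bags: B1 = {1, 5}  B2 = {1, 3}  B3 = {3, 4}  B4 = {1, 2}
Tree: B1–B2, B2–B3, B1–B4
The largest bag has 2 vertices, giving width 1; this decomposition certifies tw(G) ≤ 1. Since G has at least one edge (e.g. 5–1), it is not an edgeless graph, so tw(G) ≥ 1. Hence tw(G) = 1 exactly.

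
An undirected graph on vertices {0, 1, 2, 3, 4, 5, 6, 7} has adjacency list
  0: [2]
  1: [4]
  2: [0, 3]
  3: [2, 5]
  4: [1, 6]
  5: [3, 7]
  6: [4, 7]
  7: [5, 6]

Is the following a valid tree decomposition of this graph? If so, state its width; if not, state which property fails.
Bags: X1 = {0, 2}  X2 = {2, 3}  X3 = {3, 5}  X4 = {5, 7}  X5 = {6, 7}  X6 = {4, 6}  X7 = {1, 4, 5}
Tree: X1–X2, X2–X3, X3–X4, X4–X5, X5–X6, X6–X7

A tree decomposition must satisfy three properties: every vertex lies in some bag; for every edge, both endpoints lie together in some bag; and for every vertex, the bags containing it form a connected subtree. Here bags containing vertex 5 are not connected in the tree, so the decomposition is invalid.

No — bags containing vertex 5 are not connected in the tree.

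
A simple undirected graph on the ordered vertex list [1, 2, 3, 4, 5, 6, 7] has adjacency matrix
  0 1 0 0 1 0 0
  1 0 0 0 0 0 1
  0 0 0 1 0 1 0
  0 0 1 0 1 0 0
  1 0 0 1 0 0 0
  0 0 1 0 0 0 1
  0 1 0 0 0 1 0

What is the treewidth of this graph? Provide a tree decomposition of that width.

Treewidth 2.
One such decomposition:
Bags: B1 = {1, 2, 5}  B2 = {2, 5, 7}  B3 = {5, 6, 7}  B4 = {3, 5, 6}  B5 = {3, 4, 5}
Tree: B1–B2, B2–B3, B3–B4, B4–B5

Each bag holds 3 vertices, so the decomposition has width 2, which upper-bounds the treewidth. Since 5–1–2–7–6–3–4–5 is a cycle in G, G is not acyclic. Forests are exactly the graphs of treewidth ≤ 1, so tw(G) ≥ 2. Combining the bounds, tw(G) = 2.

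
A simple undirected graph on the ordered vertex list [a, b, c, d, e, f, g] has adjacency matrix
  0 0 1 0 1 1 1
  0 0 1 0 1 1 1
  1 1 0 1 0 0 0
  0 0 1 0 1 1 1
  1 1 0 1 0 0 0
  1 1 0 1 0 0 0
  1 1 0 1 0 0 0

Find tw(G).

3

A width-3 tree decomposition is:
Bags: B1 = {a, b, c, d}  B2 = {a, b, d, e}  B3 = {a, b, d, g}  B4 = {a, b, d, f}
Tree: B1–B2, B2–B3, B3–B4
The largest bag has 4 vertices, giving width 3; this decomposition certifies tw(G) ≤ 3. For the lower bound: the 4 vertex sets {a,c}, {d,e}, {b}, {g} are disjoint, each induces a connected subgraph, and every pair is joined by at least one edge of G. Contracting each set to a single vertex therefore yields K_{4} as a minor, and since treewidth is minor-monotone, tw(G) ≥ tw(K_{4}) = 3. Therefore the treewidth is 3.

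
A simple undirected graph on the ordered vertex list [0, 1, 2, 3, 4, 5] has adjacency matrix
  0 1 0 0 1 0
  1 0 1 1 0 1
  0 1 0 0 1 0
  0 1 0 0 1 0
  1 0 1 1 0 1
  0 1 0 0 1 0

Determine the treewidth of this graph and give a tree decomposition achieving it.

Treewidth 2.
Bags: B1 = {1, 2, 4}  B2 = {1, 3, 4}  B3 = {0, 1, 4}  B4 = {1, 4, 5}
Tree: B1–B2, B2–B3, B3–B4

The largest bag has 3 vertices, giving width 2; this decomposition certifies tw(G) ≤ 2. The edges 1–2–4–3–1 form a cycle, so G is not a tree and its treewidth is at least 2. The upper and lower bounds meet at 2, so that is the treewidth.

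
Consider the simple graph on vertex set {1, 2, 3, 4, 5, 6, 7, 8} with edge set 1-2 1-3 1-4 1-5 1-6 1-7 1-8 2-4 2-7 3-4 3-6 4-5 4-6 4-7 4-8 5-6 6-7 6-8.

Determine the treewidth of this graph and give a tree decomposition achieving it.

Each bag holds 4 vertices, so the decomposition has width 3, which upper-bounds the treewidth. Conversely, {1, 2, 4, 7} is a clique of size 4, and the vertices of any clique must share a bag in every tree decomposition; so some bag has ≥ 4 vertices and tw(G) ≥ 3. The upper and lower bounds meet at 3, so that is the treewidth.

Treewidth 3.
Bags: B1 = {1, 2, 4, 7}  B2 = {1, 4, 6, 7}  B3 = {1, 3, 4, 6}  B4 = {1, 4, 6, 8}  B5 = {1, 4, 5, 6}
Tree: B1–B2, B2–B3, B3–B4, B4–B5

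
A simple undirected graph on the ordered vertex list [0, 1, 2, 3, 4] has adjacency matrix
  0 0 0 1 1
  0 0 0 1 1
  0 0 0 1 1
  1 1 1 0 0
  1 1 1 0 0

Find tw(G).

2

A width-2 tree decomposition is:
Bags: B1 = {1, 3, 4}  B2 = {0, 3, 4}  B3 = {2, 3, 4}
Tree: B1–B2, B2–B3
Every bag has size at most 3, so the width is 3 − 1 = 2 and tw(G) ≤ 2. Since 1–3–0–4–1 is a cycle in G, G is not acyclic. Forests are exactly the graphs of treewidth ≤ 1, so tw(G) ≥ 2. Combining the bounds, tw(G) = 2.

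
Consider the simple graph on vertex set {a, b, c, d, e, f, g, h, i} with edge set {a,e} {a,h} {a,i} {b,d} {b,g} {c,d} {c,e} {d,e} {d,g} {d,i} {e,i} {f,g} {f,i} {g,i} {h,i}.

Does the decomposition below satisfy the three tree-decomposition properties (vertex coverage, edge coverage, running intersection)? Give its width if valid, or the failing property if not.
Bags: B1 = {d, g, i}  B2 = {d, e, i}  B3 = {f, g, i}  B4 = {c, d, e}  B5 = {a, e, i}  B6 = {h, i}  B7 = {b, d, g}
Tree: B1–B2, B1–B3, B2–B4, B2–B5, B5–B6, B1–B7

A tree decomposition must satisfy three properties: every vertex lies in some bag; for every edge, both endpoints lie together in some bag; and for every vertex, the bags containing it form a connected subtree. Here edge (a,h) lies in no bag, so the decomposition is invalid.

No — edge (a,h) lies in no bag.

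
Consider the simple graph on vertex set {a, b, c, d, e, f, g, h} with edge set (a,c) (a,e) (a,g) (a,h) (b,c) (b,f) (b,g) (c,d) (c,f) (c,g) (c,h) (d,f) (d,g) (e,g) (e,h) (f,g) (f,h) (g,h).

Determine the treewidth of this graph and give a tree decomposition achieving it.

The largest bag has 4 vertices, giving width 3; this decomposition certifies tw(G) ≤ 3. On the other hand G contains the 4-clique {a, e, g, h}. A clique must lie in a single bag of any decomposition, so no decomposition can have width below 3. Therefore the treewidth is 3.

Treewidth 3.
One such decomposition:
Bags: B1 = {c, d, f, g}  B2 = {c, f, g, h}  B3 = {b, c, f, g}  B4 = {a, c, g, h}  B5 = {a, e, g, h}
Tree: B1–B2, B1–B3, B2–B4, B4–B5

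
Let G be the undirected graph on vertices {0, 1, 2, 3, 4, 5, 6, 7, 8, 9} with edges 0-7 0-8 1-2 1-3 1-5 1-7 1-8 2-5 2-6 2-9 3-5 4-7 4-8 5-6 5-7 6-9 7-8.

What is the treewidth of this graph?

A width-2 tree decomposition is:
Bags: B1 = {1, 5, 7}  B2 = {1, 2, 5}  B3 = {1, 7, 8}  B4 = {0, 7, 8}  B5 = {1, 3, 5}  B6 = {2, 5, 6}  B7 = {2, 6, 9}  B8 = {4, 7, 8}
Tree: B1–B2, B1–B3, B3–B4, B2–B5, B2–B6, B6–B7, B4–B8
The largest bag has 3 vertices, giving width 2; this decomposition certifies tw(G) ≤ 2. On the other hand G contains the 3-clique {0, 7, 8}. A clique must lie in a single bag of any decomposition, so no decomposition can have width below 2. Combining the bounds, tw(G) = 2.

2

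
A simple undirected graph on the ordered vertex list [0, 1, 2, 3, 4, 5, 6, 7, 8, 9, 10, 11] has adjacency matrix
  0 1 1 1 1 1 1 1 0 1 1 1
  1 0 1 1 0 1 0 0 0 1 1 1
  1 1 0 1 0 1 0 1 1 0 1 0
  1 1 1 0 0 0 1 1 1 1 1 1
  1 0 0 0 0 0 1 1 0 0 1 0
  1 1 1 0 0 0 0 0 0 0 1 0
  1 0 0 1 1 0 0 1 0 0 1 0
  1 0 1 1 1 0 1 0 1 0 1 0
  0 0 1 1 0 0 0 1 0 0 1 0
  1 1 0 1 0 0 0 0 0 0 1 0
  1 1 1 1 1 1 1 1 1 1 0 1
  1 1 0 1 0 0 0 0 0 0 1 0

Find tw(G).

4

A width-4 tree decomposition is:
Bags: B1 = {0, 1, 3, 9, 10}  B2 = {0, 1, 3, 10, 11}  B3 = {0, 1, 2, 3, 10}  B4 = {0, 2, 3, 7, 10}  B5 = {0, 3, 6, 7, 10}  B6 = {0, 1, 2, 5, 10}  B7 = {0, 4, 6, 7, 10}  B8 = {2, 3, 7, 8, 10}
Tree: B1–B2, B2–B3, B3–B4, B4–B5, B3–B6, B5–B7, B4–B8
Each bag holds 5 vertices, so the decomposition has width 4, which upper-bounds the treewidth. For the lower bound, the 5 vertices {0, 1, 3, 9, 10} are pairwise adjacent, and any tree decomposition puts a clique entirely inside one bag — forcing width ≥ 4. Hence tw(G) = 4 exactly.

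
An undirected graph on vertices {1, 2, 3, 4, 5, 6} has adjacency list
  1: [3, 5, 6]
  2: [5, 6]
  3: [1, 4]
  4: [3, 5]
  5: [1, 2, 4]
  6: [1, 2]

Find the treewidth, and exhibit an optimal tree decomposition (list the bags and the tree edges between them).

Treewidth 2.
One optimal decomposition is:
Bags: B1 = {1, 2, 6}  B2 = {1, 2, 5}  B3 = {1, 3, 5}  B4 = {3, 4, 5}
Tree: B1–B2, B2–B3, B3–B4

The largest bag has 3 vertices, giving width 2; this decomposition certifies tw(G) ≤ 2. The edges 6–2–5–1–6 form a cycle, so G is not a tree and its treewidth is at least 2. Therefore the treewidth is 2.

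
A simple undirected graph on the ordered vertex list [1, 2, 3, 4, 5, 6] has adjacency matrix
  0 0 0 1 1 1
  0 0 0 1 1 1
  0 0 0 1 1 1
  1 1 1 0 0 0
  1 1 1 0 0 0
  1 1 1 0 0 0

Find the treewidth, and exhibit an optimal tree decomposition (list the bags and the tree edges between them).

Every bag has size at most 4, so the width is 4 − 1 = 3 and tw(G) ≤ 3. For the lower bound: the 4 vertex sets {1,4}, {3,5}, {2}, {6} are disjoint, each induces a connected subgraph, and every pair is joined by at least one edge of G. Contracting each set to a single vertex therefore yields K_{4} as a minor, and since treewidth is minor-monotone, tw(G) ≥ tw(K_{4}) = 3. The upper and lower bounds meet at 3, so that is the treewidth.

Treewidth 3.
One such decomposition:
Bags: B1 = {1, 2, 3, 4}  B2 = {1, 2, 3, 5}  B3 = {1, 2, 3, 6}
Tree: B1–B2, B2–B3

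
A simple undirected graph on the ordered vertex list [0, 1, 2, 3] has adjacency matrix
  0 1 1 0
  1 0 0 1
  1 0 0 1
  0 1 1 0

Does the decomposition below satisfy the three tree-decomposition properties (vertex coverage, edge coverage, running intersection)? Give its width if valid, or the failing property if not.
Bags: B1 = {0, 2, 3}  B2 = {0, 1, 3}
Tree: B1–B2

Every vertex of G appears in some bag (union = {0, 1, 2, 3}); every edge is covered by a bag; and for each vertex v the set of bags containing v is connected in the bag tree. The decomposition is therefore valid. The largest bag has 3 vertices, so the width is 2.

Yes; width 2.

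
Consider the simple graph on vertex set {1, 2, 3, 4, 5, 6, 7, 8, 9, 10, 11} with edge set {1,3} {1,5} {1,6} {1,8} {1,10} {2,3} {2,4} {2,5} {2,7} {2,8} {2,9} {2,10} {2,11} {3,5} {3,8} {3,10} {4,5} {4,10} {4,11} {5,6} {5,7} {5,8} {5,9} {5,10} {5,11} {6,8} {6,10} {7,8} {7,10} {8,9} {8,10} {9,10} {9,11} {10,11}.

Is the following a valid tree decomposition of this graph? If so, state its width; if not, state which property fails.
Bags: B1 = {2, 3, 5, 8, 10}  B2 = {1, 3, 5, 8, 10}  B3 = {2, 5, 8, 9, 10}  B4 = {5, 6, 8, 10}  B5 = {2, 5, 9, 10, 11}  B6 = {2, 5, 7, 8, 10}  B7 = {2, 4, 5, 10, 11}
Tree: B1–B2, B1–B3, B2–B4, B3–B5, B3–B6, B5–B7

A tree decomposition must satisfy three properties: every vertex lies in some bag; for every edge, both endpoints lie together in some bag; and for every vertex, the bags containing it form a connected subtree. Here edge (1,6) lies in no bag, so the decomposition is invalid.

No — edge (1,6) lies in no bag.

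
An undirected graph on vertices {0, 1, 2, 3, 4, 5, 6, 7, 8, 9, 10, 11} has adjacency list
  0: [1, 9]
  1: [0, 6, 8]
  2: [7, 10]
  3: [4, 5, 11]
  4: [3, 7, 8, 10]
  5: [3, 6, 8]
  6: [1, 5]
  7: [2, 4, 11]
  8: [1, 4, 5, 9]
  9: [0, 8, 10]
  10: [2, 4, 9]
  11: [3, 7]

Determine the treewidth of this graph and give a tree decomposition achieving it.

The largest bag has 4 vertices, giving width 3; this decomposition certifies tw(G) ≤ 3. For the lower bound: the 4 vertex sets {0,1,6}, {5}, {8}, {3,4,9,10} are disjoint, each induces a connected subgraph, and every pair is joined by at least one edge of G. Contracting each set to a single vertex therefore yields K_{4} as a minor, and since treewidth is minor-monotone, tw(G) ≥ tw(K_{4}) = 3. Combining the bounds, tw(G) = 3.

Treewidth 3.
One such decomposition:
Bags: B1 = {0, 1, 5, 6}  B2 = {0, 1, 5, 8}  B3 = {0, 5, 8, 9}  B4 = {3, 5, 8, 9}  B5 = {3, 4, 8, 9}  B6 = {3, 4, 9, 10}  B7 = {3, 4, 10, 11}  B8 = {4, 7, 10, 11}  B9 = {2, 7, 10, 11}
Tree: B1–B2, B2–B3, B3–B4, B4–B5, B5–B6, B6–B7, B7–B8, B8–B9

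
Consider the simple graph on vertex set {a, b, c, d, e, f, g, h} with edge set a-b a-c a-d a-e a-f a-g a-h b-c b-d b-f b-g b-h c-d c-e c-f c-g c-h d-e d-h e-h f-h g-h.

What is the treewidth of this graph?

4

A width-4 tree decomposition is:
Bags: B1 = {a, b, c, d, h}  B2 = {a, b, c, f, h}  B3 = {a, b, c, g, h}  B4 = {a, c, d, e, h}
Tree: B1–B2, B2–B3, B1–B4
Every bag has size at most 5, so the width is 5 − 1 = 4 and tw(G) ≤ 4. Conversely, {a, c, d, e, h} is a clique of size 5, and the vertices of any clique must share a bag in every tree decomposition; so some bag has ≥ 5 vertices and tw(G) ≥ 4. Hence tw(G) = 4 exactly.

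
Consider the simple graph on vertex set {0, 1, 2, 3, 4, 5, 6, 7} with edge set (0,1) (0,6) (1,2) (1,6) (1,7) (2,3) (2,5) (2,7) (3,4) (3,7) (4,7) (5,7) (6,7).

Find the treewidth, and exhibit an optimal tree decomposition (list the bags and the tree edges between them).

Every bag has size at most 3, so the width is 3 − 1 = 2 and tw(G) ≤ 2. Conversely, {0, 1, 6} is a clique of size 3, and the vertices of any clique must share a bag in every tree decomposition; so some bag has ≥ 3 vertices and tw(G) ≥ 2. Therefore the treewidth is 2.

Treewidth 2.
Bags: B1 = {1, 2, 7}  B2 = {2, 3, 7}  B3 = {3, 4, 7}  B4 = {1, 6, 7}  B5 = {0, 1, 6}  B6 = {2, 5, 7}
Tree: B1–B2, B2–B3, B1–B4, B4–B5, B1–B6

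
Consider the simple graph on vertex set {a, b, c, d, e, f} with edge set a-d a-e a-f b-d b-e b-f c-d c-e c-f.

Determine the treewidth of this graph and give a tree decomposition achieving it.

Treewidth 3.
Bags: B1 = {c, d, e, f}  B2 = {b, d, e, f}  B3 = {a, d, e, f}
Tree: B1–B2, B2–B3

The largest bag has 4 vertices, giving width 3; this decomposition certifies tw(G) ≤ 3. For the lower bound: the 4 vertex sets {c,e}, {b,d}, {f}, {a} are disjoint, each induces a connected subgraph, and every pair is joined by at least one edge of G. Contracting each set to a single vertex therefore yields K_{4} as a minor, and since treewidth is minor-monotone, tw(G) ≥ tw(K_{4}) = 3. Hence tw(G) = 3 exactly.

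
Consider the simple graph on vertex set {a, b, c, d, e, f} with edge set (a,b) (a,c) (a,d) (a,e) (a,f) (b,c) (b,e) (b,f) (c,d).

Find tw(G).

2

A width-2 tree decomposition is:
Bags: B1 = {a, b, c}  B2 = {a, c, d}  B3 = {a, b, e}  B4 = {a, b, f}
Tree: B1–B2, B1–B3, B1–B4
Each bag holds 3 vertices, so the decomposition has width 2, which upper-bounds the treewidth. Conversely, {a, c, d} is a clique of size 3, and the vertices of any clique must share a bag in every tree decomposition; so some bag has ≥ 3 vertices and tw(G) ≥ 2. The upper and lower bounds meet at 2, so that is the treewidth.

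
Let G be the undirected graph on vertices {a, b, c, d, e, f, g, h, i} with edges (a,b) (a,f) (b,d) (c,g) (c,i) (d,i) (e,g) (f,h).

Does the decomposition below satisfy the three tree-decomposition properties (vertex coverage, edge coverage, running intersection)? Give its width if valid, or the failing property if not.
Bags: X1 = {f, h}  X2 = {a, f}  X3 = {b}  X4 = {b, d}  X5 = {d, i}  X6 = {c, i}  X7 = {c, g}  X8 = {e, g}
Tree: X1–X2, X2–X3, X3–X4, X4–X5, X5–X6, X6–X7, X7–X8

No — edge (a,b) lies in no bag.

A tree decomposition must satisfy three properties: every vertex lies in some bag; for every edge, both endpoints lie together in some bag; and for every vertex, the bags containing it form a connected subtree. Here edge (a,b) lies in no bag, so the decomposition is invalid.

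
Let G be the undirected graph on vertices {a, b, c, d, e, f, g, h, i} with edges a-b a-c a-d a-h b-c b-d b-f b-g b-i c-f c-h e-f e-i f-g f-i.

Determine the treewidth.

A width-2 tree decomposition is:
Bags: B1 = {b, c, f}  B2 = {a, b, c}  B3 = {a, c, h}  B4 = {b, f, i}  B5 = {a, b, d}  B6 = {b, f, g}  B7 = {e, f, i}
Tree: B1–B2, B2–B3, B1–B4, B2–B5, B1–B6, B4–B7
The largest bag has 3 vertices, giving width 2; this decomposition certifies tw(G) ≤ 2. For the lower bound, the 3 vertices {e, f, i} are pairwise adjacent, and any tree decomposition puts a clique entirely inside one bag — forcing width ≥ 2. The upper and lower bounds meet at 2, so that is the treewidth.

2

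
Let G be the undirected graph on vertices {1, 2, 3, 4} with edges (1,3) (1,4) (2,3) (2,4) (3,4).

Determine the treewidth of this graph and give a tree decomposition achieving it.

Each bag holds 3 vertices, so the decomposition has width 2, which upper-bounds the treewidth. Conversely, {1, 3, 4} is a clique of size 3, and the vertices of any clique must share a bag in every tree decomposition; so some bag has ≥ 3 vertices and tw(G) ≥ 2. Combining the bounds, tw(G) = 2.

Treewidth 2.
One such decomposition:
Bags: B1 = {2, 3, 4}  B2 = {1, 3, 4}
Tree: B1–B2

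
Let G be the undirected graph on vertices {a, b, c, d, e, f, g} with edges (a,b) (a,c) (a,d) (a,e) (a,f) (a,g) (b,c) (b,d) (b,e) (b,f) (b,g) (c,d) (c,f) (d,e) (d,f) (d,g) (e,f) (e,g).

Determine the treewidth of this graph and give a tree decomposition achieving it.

Every bag has size at most 5, so the width is 5 − 1 = 4 and tw(G) ≤ 4. Conversely, {a, b, d, e, g} is a clique of size 5, and the vertices of any clique must share a bag in every tree decomposition; so some bag has ≥ 5 vertices and tw(G) ≥ 4. Therefore the treewidth is 4.

Treewidth 4.
One such decomposition:
Bags: B1 = {a, b, d, e, g}  B2 = {a, b, d, e, f}  B3 = {a, b, c, d, f}
Tree: B1–B2, B2–B3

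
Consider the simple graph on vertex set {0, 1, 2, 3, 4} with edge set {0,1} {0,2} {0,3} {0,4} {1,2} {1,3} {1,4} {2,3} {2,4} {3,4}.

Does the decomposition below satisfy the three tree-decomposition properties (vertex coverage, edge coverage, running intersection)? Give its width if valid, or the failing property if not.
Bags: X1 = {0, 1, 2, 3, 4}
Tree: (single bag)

Yes; width 4.

Vertex coverage: the bags together contain {0, 1, 2, 3, 4}, the full vertex set. Edge coverage: each edge of G has both endpoints in at least one bag. Running intersection: for every vertex, the bags containing it form a connected subtree. All three properties hold, so this is a valid tree decomposition of width max|bag| − 1 = 4, and hence tw(G) ≤ 4.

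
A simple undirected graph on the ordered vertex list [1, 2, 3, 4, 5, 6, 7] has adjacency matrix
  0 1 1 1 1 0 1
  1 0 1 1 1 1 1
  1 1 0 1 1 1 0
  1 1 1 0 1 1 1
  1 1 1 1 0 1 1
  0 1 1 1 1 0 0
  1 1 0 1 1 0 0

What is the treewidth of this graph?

A width-4 tree decomposition is:
Bags: B1 = {1, 2, 4, 5, 7}  B2 = {1, 2, 3, 4, 5}  B3 = {2, 3, 4, 5, 6}
Tree: B1–B2, B2–B3
Every bag has size at most 5, so the width is 5 − 1 = 4 and tw(G) ≤ 4. For the lower bound, the 5 vertices {1, 2, 3, 4, 5} are pairwise adjacent, and any tree decomposition puts a clique entirely inside one bag — forcing width ≥ 4. Therefore the treewidth is 4.

4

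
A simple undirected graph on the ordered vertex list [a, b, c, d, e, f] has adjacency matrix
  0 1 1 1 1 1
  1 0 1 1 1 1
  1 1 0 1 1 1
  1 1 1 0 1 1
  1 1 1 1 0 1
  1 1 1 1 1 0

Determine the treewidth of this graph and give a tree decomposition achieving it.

With just one bag of size 6, the width is 6 − 1 = 5, so tw(G) ≤ 5. On the other hand G contains the 6-clique {a, b, c, d, e, f}. A clique must lie in a single bag of any decomposition, so no decomposition can have width below 5. The upper and lower bounds meet at 5, so that is the treewidth.

Treewidth 5.
Bags: B1 = {a, b, c, d, e, f}
Tree: (single bag)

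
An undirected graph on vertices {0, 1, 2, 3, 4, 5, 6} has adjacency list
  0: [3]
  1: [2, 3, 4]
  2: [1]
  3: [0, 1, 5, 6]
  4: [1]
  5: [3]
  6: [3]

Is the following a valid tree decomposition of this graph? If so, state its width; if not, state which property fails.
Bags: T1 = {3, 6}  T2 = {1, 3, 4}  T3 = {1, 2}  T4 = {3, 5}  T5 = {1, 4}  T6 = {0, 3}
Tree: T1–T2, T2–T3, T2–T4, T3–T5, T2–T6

No — bags containing vertex 4 are not connected in the tree.

A tree decomposition must satisfy three properties: every vertex lies in some bag; for every edge, both endpoints lie together in some bag; and for every vertex, the bags containing it form a connected subtree. Here bags containing vertex 4 are not connected in the tree, so the decomposition is invalid.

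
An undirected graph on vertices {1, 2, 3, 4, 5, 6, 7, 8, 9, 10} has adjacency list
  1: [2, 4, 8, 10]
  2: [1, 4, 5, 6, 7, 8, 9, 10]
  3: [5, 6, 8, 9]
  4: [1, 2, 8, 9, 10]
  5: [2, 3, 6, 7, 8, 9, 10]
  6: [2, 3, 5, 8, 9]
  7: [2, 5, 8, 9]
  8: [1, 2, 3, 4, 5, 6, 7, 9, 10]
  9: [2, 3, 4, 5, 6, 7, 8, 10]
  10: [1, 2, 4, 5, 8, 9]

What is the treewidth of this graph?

4

A width-4 tree decomposition is:
Bags: B1 = {2, 4, 8, 9, 10}  B2 = {2, 5, 8, 9, 10}  B3 = {2, 5, 6, 8, 9}  B4 = {3, 5, 6, 8, 9}  B5 = {2, 5, 7, 8, 9}  B6 = {1, 2, 4, 8, 10}
Tree: B1–B2, B2–B3, B3–B4, B2–B5, B1–B6
Every bag has size at most 5, so the width is 5 − 1 = 4 and tw(G) ≤ 4. On the other hand G contains the 5-clique {1, 2, 4, 8, 10}. A clique must lie in a single bag of any decomposition, so no decomposition can have width below 4. Combining the bounds, tw(G) = 4.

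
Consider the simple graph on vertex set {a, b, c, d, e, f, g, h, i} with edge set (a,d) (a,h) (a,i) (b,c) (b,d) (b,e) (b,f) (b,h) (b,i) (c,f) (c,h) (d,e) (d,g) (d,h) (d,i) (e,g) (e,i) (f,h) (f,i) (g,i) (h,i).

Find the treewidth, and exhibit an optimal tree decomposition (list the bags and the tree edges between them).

Every bag has size at most 4, so the width is 4 − 1 = 3 and tw(G) ≤ 3. For the lower bound, the 4 vertices {b, c, f, h} are pairwise adjacent, and any tree decomposition puts a clique entirely inside one bag — forcing width ≥ 3. Therefore the treewidth is 3.

Treewidth 3.
One optimal decomposition is:
Bags: B1 = {a, d, h, i}  B2 = {b, d, h, i}  B3 = {b, f, h, i}  B4 = {b, d, e, i}  B5 = {d, e, g, i}  B6 = {b, c, f, h}
Tree: B1–B2, B2–B3, B2–B4, B4–B5, B3–B6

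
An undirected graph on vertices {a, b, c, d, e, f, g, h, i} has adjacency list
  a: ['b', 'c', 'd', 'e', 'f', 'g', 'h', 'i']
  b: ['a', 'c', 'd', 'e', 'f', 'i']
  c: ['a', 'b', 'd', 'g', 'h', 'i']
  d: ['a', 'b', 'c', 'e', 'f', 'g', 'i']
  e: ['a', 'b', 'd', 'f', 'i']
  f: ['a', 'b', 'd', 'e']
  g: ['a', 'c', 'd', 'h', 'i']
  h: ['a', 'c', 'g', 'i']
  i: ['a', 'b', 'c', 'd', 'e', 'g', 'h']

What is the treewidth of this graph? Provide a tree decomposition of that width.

Each bag holds 5 vertices, so the decomposition has width 4, which upper-bounds the treewidth. On the other hand G contains the 5-clique {a, c, d, g, i}. A clique must lie in a single bag of any decomposition, so no decomposition can have width below 4. Therefore the treewidth is 4.

Treewidth 4.
One optimal decomposition is:
Bags: B1 = {a, b, c, d, i}  B2 = {a, b, d, e, i}  B3 = {a, c, d, g, i}  B4 = {a, c, g, h, i}  B5 = {a, b, d, e, f}
Tree: B1–B2, B1–B3, B3–B4, B2–B5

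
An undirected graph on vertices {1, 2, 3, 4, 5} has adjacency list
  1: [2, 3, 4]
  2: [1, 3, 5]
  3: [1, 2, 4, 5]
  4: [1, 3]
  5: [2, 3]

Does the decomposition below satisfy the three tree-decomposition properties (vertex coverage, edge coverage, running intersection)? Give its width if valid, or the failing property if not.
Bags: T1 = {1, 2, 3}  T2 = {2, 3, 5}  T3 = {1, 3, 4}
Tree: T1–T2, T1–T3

Yes; width 2.

Vertex coverage: the bags together contain {1, 2, 3, 4, 5}, the full vertex set. Edge coverage: each edge of G has both endpoints in at least one bag. Running intersection: for every vertex, the bags containing it form a connected subtree. All three properties hold, so this is a valid tree decomposition of width max|bag| − 1 = 2, and hence tw(G) ≤ 2.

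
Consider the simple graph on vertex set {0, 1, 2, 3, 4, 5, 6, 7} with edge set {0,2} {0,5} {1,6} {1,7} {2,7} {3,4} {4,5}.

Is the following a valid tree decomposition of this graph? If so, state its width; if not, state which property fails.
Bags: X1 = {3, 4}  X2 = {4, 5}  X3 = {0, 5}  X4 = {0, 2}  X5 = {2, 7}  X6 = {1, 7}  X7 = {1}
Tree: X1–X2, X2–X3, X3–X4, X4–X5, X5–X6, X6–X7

No — vertex 6 appears in no bag.

A tree decomposition must satisfy three properties: every vertex lies in some bag; for every edge, both endpoints lie together in some bag; and for every vertex, the bags containing it form a connected subtree. Here vertex 6 appears in no bag, so the decomposition is invalid.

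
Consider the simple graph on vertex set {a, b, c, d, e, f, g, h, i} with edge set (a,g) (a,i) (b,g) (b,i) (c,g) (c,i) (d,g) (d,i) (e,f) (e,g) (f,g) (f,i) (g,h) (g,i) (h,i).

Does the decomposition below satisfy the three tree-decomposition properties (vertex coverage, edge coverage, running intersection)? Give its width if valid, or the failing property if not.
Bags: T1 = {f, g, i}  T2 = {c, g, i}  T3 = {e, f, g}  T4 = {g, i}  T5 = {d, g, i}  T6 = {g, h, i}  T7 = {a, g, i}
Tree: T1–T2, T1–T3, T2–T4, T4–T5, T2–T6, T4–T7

A tree decomposition must satisfy three properties: every vertex lies in some bag; for every edge, both endpoints lie together in some bag; and for every vertex, the bags containing it form a connected subtree. Here vertex b appears in no bag, so the decomposition is invalid.

No — vertex b appears in no bag.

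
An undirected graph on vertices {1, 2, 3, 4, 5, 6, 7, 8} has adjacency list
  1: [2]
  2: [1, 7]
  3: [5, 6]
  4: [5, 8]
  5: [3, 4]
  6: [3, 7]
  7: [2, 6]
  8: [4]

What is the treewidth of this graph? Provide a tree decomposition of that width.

Treewidth 1.
Bags: B1 = {4, 8}  B2 = {4, 5}  B3 = {3, 5}  B4 = {3, 6}  B5 = {6, 7}  B6 = {2, 7}  B7 = {1, 2}
Tree: B1–B2, B2–B3, B3–B4, B4–B5, B5–B6, B6–B7

The largest bag has 2 vertices, giving width 1; this decomposition certifies tw(G) ≤ 1. G has an edge, so its treewidth is at least 1. Combining the bounds, tw(G) = 1.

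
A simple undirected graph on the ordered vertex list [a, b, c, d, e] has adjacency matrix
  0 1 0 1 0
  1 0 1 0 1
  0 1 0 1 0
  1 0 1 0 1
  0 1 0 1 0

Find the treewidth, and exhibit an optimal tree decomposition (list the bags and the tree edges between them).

Treewidth 2.
Bags: B1 = {b, d, e}  B2 = {a, b, d}  B3 = {b, c, d}
Tree: B1–B2, B2–B3

Every bag has size at most 3, so the width is 3 − 1 = 2 and tw(G) ≤ 2. For the lower bound, G contains the cycle e–d–a–b–e, so G is not a forest; only forests have treewidth ≤ 1, hence tw(G) ≥ 2. Therefore the treewidth is 2.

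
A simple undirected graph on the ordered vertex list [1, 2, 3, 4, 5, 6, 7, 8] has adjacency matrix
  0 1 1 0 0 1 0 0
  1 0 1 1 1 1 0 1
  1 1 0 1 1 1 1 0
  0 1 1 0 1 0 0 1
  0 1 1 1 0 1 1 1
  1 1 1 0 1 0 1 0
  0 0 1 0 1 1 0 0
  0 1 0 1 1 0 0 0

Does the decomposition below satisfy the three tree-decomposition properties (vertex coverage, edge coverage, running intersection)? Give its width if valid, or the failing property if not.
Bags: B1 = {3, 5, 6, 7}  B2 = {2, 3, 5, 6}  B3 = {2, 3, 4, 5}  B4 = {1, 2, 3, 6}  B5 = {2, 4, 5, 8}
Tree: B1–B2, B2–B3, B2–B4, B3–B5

Yes; width 3.

Checking the three conditions: (i) the bags cover all of {1, 2, 3, 4, 5, 6, 7, 8}; (ii) for each edge, some bag contains both endpoints; (iii) the bags containing any fixed vertex form a subtree. All hold, so the decomposition is valid with width 4 − 1 = 3.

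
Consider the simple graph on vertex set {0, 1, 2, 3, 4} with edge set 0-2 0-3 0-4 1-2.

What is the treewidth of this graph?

1

A width-1 tree decomposition is:
Bags: B1 = {0, 3}  B2 = {0, 2}  B3 = {0, 4}  B4 = {1, 2}
Tree: B1–B2, B2–B3, B2–B4
Every bag has size at most 2, so the width is 2 − 1 = 1 and tw(G) ≤ 1. G has an edge, so its treewidth is at least 1. Therefore the treewidth is 1.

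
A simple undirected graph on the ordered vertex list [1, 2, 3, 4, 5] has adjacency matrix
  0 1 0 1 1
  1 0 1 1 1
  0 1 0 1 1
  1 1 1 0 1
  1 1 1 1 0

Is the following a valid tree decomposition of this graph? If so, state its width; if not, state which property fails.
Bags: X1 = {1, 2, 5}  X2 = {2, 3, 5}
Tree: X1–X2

A tree decomposition must satisfy three properties: every vertex lies in some bag; for every edge, both endpoints lie together in some bag; and for every vertex, the bags containing it form a connected subtree. Here vertex 4 appears in no bag, so the decomposition is invalid.

No — vertex 4 appears in no bag.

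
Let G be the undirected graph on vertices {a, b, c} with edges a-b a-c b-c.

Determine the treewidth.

A width-2 tree decomposition is:
Bags: B1 = {a, b, c}
Tree: (single bag)
A single bag containing all 3 vertices is trivially a valid decomposition of width 2. For the lower bound, the 3 vertices {a, b, c} are pairwise adjacent, and any tree decomposition puts a clique entirely inside one bag — forcing width ≥ 2. Therefore the treewidth is 2.

2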